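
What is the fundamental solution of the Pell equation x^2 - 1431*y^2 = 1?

First expand sqrt(1431) as a continued fraction. With x_i = (sqrt(1431) + m_i)/d_i and (m_0, d_0) = (0, 1): a_0 = floor(sqrt(1431)) = 37, since 37^2 = 1369 <= 1431 < 1444 = 38^2.
Iterate m_{i+1} = d_i*a_i - m_i, d_{i+1} = (1431 - m_{i+1}^2)/d_i, a_{i+1} = floor((a_0 + m_{i+1})/d_{i+1}):
  m_1 = 1*37 - 0 = 37, d_1 = (1431 - 37^2)/1 = 62/1 = 62, a_1 = floor((37 + 37)/62) = 1.
  m_2 = 62*1 - 37 = 25, d_2 = (1431 - 25^2)/62 = 806/62 = 13, a_2 = floor((37 + 25)/13) = 4.
  m_3 = 13*4 - 25 = 27, d_3 = (1431 - 27^2)/13 = 702/13 = 54, a_3 = floor((37 + 27)/54) = 1.
  m_4 = 54*1 - 27 = 27, d_4 = (1431 - 27^2)/54 = 702/54 = 13, a_4 = floor((37 + 27)/13) = 4.
  m_5 = 13*4 - 27 = 25, d_5 = (1431 - 25^2)/13 = 806/13 = 62, a_5 = floor((37 + 25)/62) = 1.
  m_6 = 62*1 - 25 = 37, d_6 = (1431 - 37^2)/62 = 62/62 = 1, a_6 = floor((37 + 37)/1) = 74.
  m_7 = 1*74 - 37 = 37, d_7 = (1431 - 37^2)/1 = 62/1 = 62: (m_7, d_7) = (m_1, d_1) = (37, 62), so from here the quotients repeat a_1, ..., a_6; the period length is 6.
So sqrt(1431) = [37; (1, 4, 1, 4, 1, 74)] with period length k = 6.
k is even, so the fundamental solution of x^2 - 1431y^2 = 1 is (p_{k-1}, q_{k-1}) = (p_5, q_5); compute convergents through index 5.
Convergents (p_i = a_i*p_{i-1} + p_{i-2}, q_i = a_i*q_{i-1} + q_{i-2} with p_{-2}=0, p_{-1}=1, q_{-2}=1, q_{-1}=0):
  i=0: a_0=37, p_0 = 37*1 + 0 = 37, q_0 = 37*0 + 1 = 1.
  i=1: a_1=1, p_1 = 1*37 + 1 = 38, q_1 = 1*1 + 0 = 1.
  i=2: a_2=4, p_2 = 4*38 + 37 = 189, q_2 = 4*1 + 1 = 5.
  i=3: a_3=1, p_3 = 1*189 + 38 = 227, q_3 = 1*5 + 1 = 6.
  i=4: a_4=4, p_4 = 4*227 + 189 = 1097, q_4 = 4*6 + 5 = 29.
  i=5: a_5=1, p_5 = 1*1097 + 227 = 1324, q_5 = 1*29 + 6 = 35.
Check: 1324^2 - 1431*35^2 = 1752976 - 1752975 = 1, so (x, y) = (1324, 35) solves the equation, and by the theorem it is the least positive solution.

(x, y) = (1324, 35)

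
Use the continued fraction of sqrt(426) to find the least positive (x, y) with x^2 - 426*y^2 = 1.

First expand sqrt(426) as a continued fraction. With x_i = (sqrt(426) + m_i)/d_i and (m_0, d_0) = (0, 1): a_0 = floor(sqrt(426)) = 20, since 20^2 = 400 <= 426 < 441 = 21^2.
Iterate m_{i+1} = d_i*a_i - m_i, d_{i+1} = (426 - m_{i+1}^2)/d_i, a_{i+1} = floor((a_0 + m_{i+1})/d_{i+1}):
  m_1 = 1*20 - 0 = 20, d_1 = (426 - 20^2)/1 = 26/1 = 26, a_1 = floor((20 + 20)/26) = 1.
  m_2 = 26*1 - 20 = 6, d_2 = (426 - 6^2)/26 = 390/26 = 15, a_2 = floor((20 + 6)/15) = 1.
  m_3 = 15*1 - 6 = 9, d_3 = (426 - 9^2)/15 = 345/15 = 23, a_3 = floor((20 + 9)/23) = 1.
  m_4 = 23*1 - 9 = 14, d_4 = (426 - 14^2)/23 = 230/23 = 10, a_4 = floor((20 + 14)/10) = 3.
  m_5 = 10*3 - 14 = 16, d_5 = (426 - 16^2)/10 = 170/10 = 17, a_5 = floor((20 + 16)/17) = 2.
  m_6 = 17*2 - 16 = 18, d_6 = (426 - 18^2)/17 = 102/17 = 6, a_6 = floor((20 + 18)/6) = 6.
  m_7 = 6*6 - 18 = 18, d_7 = (426 - 18^2)/6 = 102/6 = 17, a_7 = floor((20 + 18)/17) = 2.
  m_8 = 17*2 - 18 = 16, d_8 = (426 - 16^2)/17 = 170/17 = 10, a_8 = floor((20 + 16)/10) = 3.
  m_9 = 10*3 - 16 = 14, d_9 = (426 - 14^2)/10 = 230/10 = 23, a_9 = floor((20 + 14)/23) = 1.
  m_10 = 23*1 - 14 = 9, d_10 = (426 - 9^2)/23 = 345/23 = 15, a_10 = floor((20 + 9)/15) = 1.
  m_11 = 15*1 - 9 = 6, d_11 = (426 - 6^2)/15 = 390/15 = 26, a_11 = floor((20 + 6)/26) = 1.
  m_12 = 26*1 - 6 = 20, d_12 = (426 - 20^2)/26 = 26/26 = 1, a_12 = floor((20 + 20)/1) = 40.
  m_13 = 1*40 - 20 = 20, d_13 = (426 - 20^2)/1 = 26/1 = 26: (m_13, d_13) = (m_1, d_1) = (20, 26), so from here the quotients repeat a_1, ..., a_12; the period length is 12.
So sqrt(426) = [20; (1, 1, 1, 3, 2, 6, 2, 3, 1, 1, 1, 40)] with period length k = 12.
k is even, so the fundamental solution of x^2 - 426y^2 = 1 is (p_{k-1}, q_{k-1}) = (p_11, q_11); compute convergents through index 11.
Convergents (p_i = a_i*p_{i-1} + p_{i-2}, q_i = a_i*q_{i-1} + q_{i-2} with p_{-2}=0, p_{-1}=1, q_{-2}=1, q_{-1}=0):
  i=0: a_0=20, p_0 = 20*1 + 0 = 20, q_0 = 20*0 + 1 = 1.
  i=1: a_1=1, p_1 = 1*20 + 1 = 21, q_1 = 1*1 + 0 = 1.
  i=2: a_2=1, p_2 = 1*21 + 20 = 41, q_2 = 1*1 + 1 = 2.
  i=3: a_3=1, p_3 = 1*41 + 21 = 62, q_3 = 1*2 + 1 = 3.
  i=4: a_4=3, p_4 = 3*62 + 41 = 227, q_4 = 3*3 + 2 = 11.
  i=5: a_5=2, p_5 = 2*227 + 62 = 516, q_5 = 2*11 + 3 = 25.
  i=6: a_6=6, p_6 = 6*516 + 227 = 3323, q_6 = 6*25 + 11 = 161.
  i=7: a_7=2, p_7 = 2*3323 + 516 = 7162, q_7 = 2*161 + 25 = 347.
  i=8: a_8=3, p_8 = 3*7162 + 3323 = 24809, q_8 = 3*347 + 161 = 1202.
  i=9: a_9=1, p_9 = 1*24809 + 7162 = 31971, q_9 = 1*1202 + 347 = 1549.
  i=10: a_10=1, p_10 = 1*31971 + 24809 = 56780, q_10 = 1*1549 + 1202 = 2751.
  i=11: a_11=1, p_11 = 1*56780 + 31971 = 88751, q_11 = 1*2751 + 1549 = 4300.
Check: 88751^2 - 426*4300^2 = 7876740001 - 7876740000 = 1, so (x, y) = (88751, 4300) solves the equation, and by the theorem it is the least positive solution.

(x, y) = (88751, 4300)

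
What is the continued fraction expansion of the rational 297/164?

Run the Euclidean algorithm on 297 and 164; the successive quotients are the partial quotients a_0, a_1, ... (each step inverts the fractional part left over by the previous one):
  297 = 1*164 + 133, so a_0 = 1.
  164 = 1*133 + 31, so a_1 = 1.
  133 = 4*31 + 9, so a_2 = 4.
  31 = 3*9 + 4, so a_3 = 3.
  9 = 2*4 + 1, so a_4 = 2.
  4 = 4*1 + 0, so a_5 = 4.
The remainder reaches 0 after 6 divisions, so the expansion has 6 partial quotients, read off in order.

[1; 1, 4, 3, 2, 4]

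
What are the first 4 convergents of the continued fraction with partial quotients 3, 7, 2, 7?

Using the convergent recurrence p_i = a_i*p_{i-1} + p_{i-2}, q_i = a_i*q_{i-1} + q_{i-2} with p_{-2}=0, p_{-1}=1, q_{-2}=1, q_{-1}=0:
  i=0: a_0=3, p_0 = 3*1 + 0 = 3, q_0 = 3*0 + 1 = 1.
  i=1: a_1=7, p_1 = 7*3 + 1 = 22, q_1 = 7*1 + 0 = 7.
  i=2: a_2=2, p_2 = 2*22 + 3 = 47, q_2 = 2*7 + 1 = 15.
  i=3: a_3=7, p_3 = 7*47 + 22 = 351, q_3 = 7*15 + 7 = 112.

3/1, 22/7, 47/15, 351/112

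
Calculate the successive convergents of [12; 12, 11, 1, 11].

12/1, 145/12, 1607/133, 1752/145, 20879/1728

Using the convergent recurrence p_i = a_i*p_{i-1} + p_{i-2}, q_i = a_i*q_{i-1} + q_{i-2} with p_{-2}=0, p_{-1}=1, q_{-2}=1, q_{-1}=0:
  i=0: a_0=12, p_0 = 12*1 + 0 = 12, q_0 = 12*0 + 1 = 1.
  i=1: a_1=12, p_1 = 12*12 + 1 = 145, q_1 = 12*1 + 0 = 12.
  i=2: a_2=11, p_2 = 11*145 + 12 = 1607, q_2 = 11*12 + 1 = 133.
  i=3: a_3=1, p_3 = 1*1607 + 145 = 1752, q_3 = 1*133 + 12 = 145.
  i=4: a_4=11, p_4 = 11*1752 + 1607 = 20879, q_4 = 11*145 + 133 = 1728.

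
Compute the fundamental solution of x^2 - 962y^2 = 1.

First expand sqrt(962) as a continued fraction. With x_i = (sqrt(962) + m_i)/d_i and (m_0, d_0) = (0, 1): a_0 = floor(sqrt(962)) = 31, since 31^2 = 961 <= 962 < 1024 = 32^2.
Iterate m_{i+1} = d_i*a_i - m_i, d_{i+1} = (962 - m_{i+1}^2)/d_i, a_{i+1} = floor((a_0 + m_{i+1})/d_{i+1}):
  m_1 = 1*31 - 0 = 31, d_1 = (962 - 31^2)/1 = 1/1 = 1, a_1 = floor((31 + 31)/1) = 62.
  m_2 = 1*62 - 31 = 31, d_2 = (962 - 31^2)/1 = 1/1 = 1: (m_2, d_2) = (m_1, d_1) = (31, 1), so from here the quotient a_1 repeats; the period length is 1.
So sqrt(962) = [31; (62)] with period length k = 1.
k is odd, so (p_{k-1}, q_{k-1}) only solves x^2 - 962y^2 = -1 and the fundamental solution of x^2 - 962y^2 = 1 is (p_{2k-1}, q_{2k-1}) = (p_1, q_1); compute convergents through index 1, running through the period twice.
Convergents (p_i = a_i*p_{i-1} + p_{i-2}, q_i = a_i*q_{i-1} + q_{i-2} with p_{-2}=0, p_{-1}=1, q_{-2}=1, q_{-1}=0):
  i=0: a_0=31, p_0 = 31*1 + 0 = 31, q_0 = 31*0 + 1 = 1.
  i=1: a_1=62, p_1 = 62*31 + 1 = 1923, q_1 = 62*1 + 0 = 62.
Indeed p_0^2 - 962*q_0^2 = 961 - 962 = -1, not +1.
Check: 1923^2 - 962*62^2 = 3697929 - 3697928 = 1, so (x, y) = (1923, 62) solves the equation, and by the theorem it is the least positive solution.

(x, y) = (1923, 62)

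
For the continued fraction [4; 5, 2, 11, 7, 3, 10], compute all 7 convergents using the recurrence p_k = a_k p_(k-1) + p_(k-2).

4/1, 21/5, 46/11, 527/126, 3735/893, 11732/2805, 121055/28943

Using the convergent recurrence p_i = a_i*p_{i-1} + p_{i-2}, q_i = a_i*q_{i-1} + q_{i-2} with p_{-2}=0, p_{-1}=1, q_{-2}=1, q_{-1}=0:
  i=0: a_0=4, p_0 = 4*1 + 0 = 4, q_0 = 4*0 + 1 = 1.
  i=1: a_1=5, p_1 = 5*4 + 1 = 21, q_1 = 5*1 + 0 = 5.
  i=2: a_2=2, p_2 = 2*21 + 4 = 46, q_2 = 2*5 + 1 = 11.
  i=3: a_3=11, p_3 = 11*46 + 21 = 527, q_3 = 11*11 + 5 = 126.
  i=4: a_4=7, p_4 = 7*527 + 46 = 3735, q_4 = 7*126 + 11 = 893.
  i=5: a_5=3, p_5 = 3*3735 + 527 = 11732, q_5 = 3*893 + 126 = 2805.
  i=6: a_6=10, p_6 = 10*11732 + 3735 = 121055, q_6 = 10*2805 + 893 = 28943.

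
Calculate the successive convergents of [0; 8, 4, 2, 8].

0/1, 1/8, 4/33, 9/74, 76/625

Using the convergent recurrence p_i = a_i*p_{i-1} + p_{i-2}, q_i = a_i*q_{i-1} + q_{i-2} with p_{-2}=0, p_{-1}=1, q_{-2}=1, q_{-1}=0:
  i=0: a_0=0, p_0 = 0*1 + 0 = 0, q_0 = 0*0 + 1 = 1.
  i=1: a_1=8, p_1 = 8*0 + 1 = 1, q_1 = 8*1 + 0 = 8.
  i=2: a_2=4, p_2 = 4*1 + 0 = 4, q_2 = 4*8 + 1 = 33.
  i=3: a_3=2, p_3 = 2*4 + 1 = 9, q_3 = 2*33 + 8 = 74.
  i=4: a_4=8, p_4 = 8*9 + 4 = 76, q_4 = 8*74 + 33 = 625.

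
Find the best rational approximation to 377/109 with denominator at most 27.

83/24

Expand x = 377/109 as a continued fraction with the Euclidean algorithm:
  377 = 3*109 + 50, so a_0 = 3.
  109 = 2*50 + 9, so a_1 = 2.
  50 = 5*9 + 5, so a_2 = 5.
  9 = 1*5 + 4, so a_3 = 1.
  5 = 1*4 + 1, so a_4 = 1.
  4 = 4*1 + 0, so a_5 = 4.
so x = [3; 2, 5, 1, 1, 4].
Convergents (p_i = a_i*p_{i-1} + p_{i-2}, q_i = a_i*q_{i-1} + q_{i-2} with p_{-2}=0, p_{-1}=1, q_{-2}=1, q_{-1}=0), until the denominator exceeds 27:
  i=0: a_0=3, p_0 = 3*1 + 0 = 3, q_0 = 3*0 + 1 = 1.
  i=1: a_1=2, p_1 = 2*3 + 1 = 7, q_1 = 2*1 + 0 = 2.
  i=2: a_2=5, p_2 = 5*7 + 3 = 38, q_2 = 5*2 + 1 = 11.
  i=3: a_3=1, p_3 = 1*38 + 7 = 45, q_3 = 1*11 + 2 = 13.
  i=4: a_4=1, p_4 = 1*45 + 38 = 83, q_4 = 1*13 + 11 = 24.
  i=5: a_5=4, p_5 = 4*83 + 45 = 377, q_5 = 4*24 + 13 = 109.
q_5 = 109 > 27, so the last convergent with denominator <= 27 is p_4/q_4 = 83/24.
The closest fraction with denominator <= 27 is either p_4/q_4 or the intermediate fraction (k*p_4 + p_3)/(k*q_4 + q_3) with the largest k >= 1 whose denominator stays <= 27; these approach x as k grows, and every other convergent or intermediate fraction in range is farther away.
Largest k: floor((27 - q_3)/q_4) = floor((27 - 13)/24) = 0.
Since k = 0, no intermediate fraction beyond p_4/q_4 has denominator <= 27, so the convergent 83/24 is the closest (its error is |377*24 - 83*109|/(109*24) = 1/2616).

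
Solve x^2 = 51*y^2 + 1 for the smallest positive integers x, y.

First expand sqrt(51) as a continued fraction. With x_i = (sqrt(51) + m_i)/d_i and (m_0, d_0) = (0, 1): a_0 = floor(sqrt(51)) = 7, since 7^2 = 49 <= 51 < 64 = 8^2.
Iterate m_{i+1} = d_i*a_i - m_i, d_{i+1} = (51 - m_{i+1}^2)/d_i, a_{i+1} = floor((a_0 + m_{i+1})/d_{i+1}):
  m_1 = 1*7 - 0 = 7, d_1 = (51 - 7^2)/1 = 2/1 = 2, a_1 = floor((7 + 7)/2) = 7.
  m_2 = 2*7 - 7 = 7, d_2 = (51 - 7^2)/2 = 2/2 = 1, a_2 = floor((7 + 7)/1) = 14.
  m_3 = 1*14 - 7 = 7, d_3 = (51 - 7^2)/1 = 2/1 = 2: (m_3, d_3) = (m_1, d_1) = (7, 2), so from here the quotients repeat a_1, a_2; the period length is 2.
So sqrt(51) = [7; (7, 14)] with period length k = 2.
k is even, so the fundamental solution of x^2 - 51y^2 = 1 is (p_{k-1}, q_{k-1}) = (p_1, q_1); compute convergents through index 1.
Convergents (p_i = a_i*p_{i-1} + p_{i-2}, q_i = a_i*q_{i-1} + q_{i-2} with p_{-2}=0, p_{-1}=1, q_{-2}=1, q_{-1}=0):
  i=0: a_0=7, p_0 = 7*1 + 0 = 7, q_0 = 7*0 + 1 = 1.
  i=1: a_1=7, p_1 = 7*7 + 1 = 50, q_1 = 7*1 + 0 = 7.
Check: 50^2 - 51*7^2 = 2500 - 2499 = 1, so (x, y) = (50, 7) solves the equation, and by the theorem it is the least positive solution.

(x, y) = (50, 7)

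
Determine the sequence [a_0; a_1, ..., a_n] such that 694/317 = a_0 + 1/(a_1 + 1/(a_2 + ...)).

[2; 5, 3, 1, 1, 8]

Run the Euclidean algorithm on 694 and 317; the successive quotients are the partial quotients a_0, a_1, ... (each step inverts the fractional part left over by the previous one):
  694 = 2*317 + 60, so a_0 = 2.
  317 = 5*60 + 17, so a_1 = 5.
  60 = 3*17 + 9, so a_2 = 3.
  17 = 1*9 + 8, so a_3 = 1.
  9 = 1*8 + 1, so a_4 = 1.
  8 = 8*1 + 0, so a_5 = 8.
The remainder reaches 0 after 6 divisions, so the expansion has 6 partial quotients, read off in order.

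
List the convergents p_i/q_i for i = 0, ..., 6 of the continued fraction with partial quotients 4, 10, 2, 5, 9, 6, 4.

Using the convergent recurrence p_i = a_i*p_{i-1} + p_{i-2}, q_i = a_i*q_{i-1} + q_{i-2} with p_{-2}=0, p_{-1}=1, q_{-2}=1, q_{-1}=0:
  i=0: a_0=4, p_0 = 4*1 + 0 = 4, q_0 = 4*0 + 1 = 1.
  i=1: a_1=10, p_1 = 10*4 + 1 = 41, q_1 = 10*1 + 0 = 10.
  i=2: a_2=2, p_2 = 2*41 + 4 = 86, q_2 = 2*10 + 1 = 21.
  i=3: a_3=5, p_3 = 5*86 + 41 = 471, q_3 = 5*21 + 10 = 115.
  i=4: a_4=9, p_4 = 9*471 + 86 = 4325, q_4 = 9*115 + 21 = 1056.
  i=5: a_5=6, p_5 = 6*4325 + 471 = 26421, q_5 = 6*1056 + 115 = 6451.
  i=6: a_6=4, p_6 = 4*26421 + 4325 = 110009, q_6 = 4*6451 + 1056 = 26860.

4/1, 41/10, 86/21, 471/115, 4325/1056, 26421/6451, 110009/26860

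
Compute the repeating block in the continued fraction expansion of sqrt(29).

[5; (2, 1, 1, 2, 10)]

Write x_i = (sqrt(29) + m_i)/d_i with (m_0, d_0) = (0, 1). a_0 = floor(sqrt(29)) = 5, since 5^2 = 25 <= 29 < 36 = 6^2.
Iterate m_{i+1} = d_i*a_i - m_i, d_{i+1} = (29 - m_{i+1}^2)/d_i, a_{i+1} = floor((a_0 + m_{i+1})/d_{i+1}):
  m_1 = 1*5 - 0 = 5, d_1 = (29 - 5^2)/1 = 4/1 = 4, a_1 = floor((5 + 5)/4) = 2.
  m_2 = 4*2 - 5 = 3, d_2 = (29 - 3^2)/4 = 20/4 = 5, a_2 = floor((5 + 3)/5) = 1.
  m_3 = 5*1 - 3 = 2, d_3 = (29 - 2^2)/5 = 25/5 = 5, a_3 = floor((5 + 2)/5) = 1.
  m_4 = 5*1 - 2 = 3, d_4 = (29 - 3^2)/5 = 20/5 = 4, a_4 = floor((5 + 3)/4) = 2.
  m_5 = 4*2 - 3 = 5, d_5 = (29 - 5^2)/4 = 4/4 = 1, a_5 = floor((5 + 5)/1) = 10.
  m_6 = 1*10 - 5 = 5, d_6 = (29 - 5^2)/1 = 4/1 = 4: (m_6, d_6) = (m_1, d_1) = (5, 4), so from here the quotients repeat a_1, ..., a_5; the period length is 5.
Hence the expansion of sqrt(29) is a_0 = 5 followed by the repeating block 2, 1, 1, 2, 10 (period 5).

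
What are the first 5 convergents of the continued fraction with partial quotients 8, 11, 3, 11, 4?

8/1, 89/11, 275/34, 3114/385, 12731/1574

Using the convergent recurrence p_i = a_i*p_{i-1} + p_{i-2}, q_i = a_i*q_{i-1} + q_{i-2} with p_{-2}=0, p_{-1}=1, q_{-2}=1, q_{-1}=0:
  i=0: a_0=8, p_0 = 8*1 + 0 = 8, q_0 = 8*0 + 1 = 1.
  i=1: a_1=11, p_1 = 11*8 + 1 = 89, q_1 = 11*1 + 0 = 11.
  i=2: a_2=3, p_2 = 3*89 + 8 = 275, q_2 = 3*11 + 1 = 34.
  i=3: a_3=11, p_3 = 11*275 + 89 = 3114, q_3 = 11*34 + 11 = 385.
  i=4: a_4=4, p_4 = 4*3114 + 275 = 12731, q_4 = 4*385 + 34 = 1574.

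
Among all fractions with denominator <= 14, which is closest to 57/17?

47/14

Expand x = 57/17 as a continued fraction with the Euclidean algorithm:
  57 = 3*17 + 6, so a_0 = 3.
  17 = 2*6 + 5, so a_1 = 2.
  6 = 1*5 + 1, so a_2 = 1.
  5 = 5*1 + 0, so a_3 = 5.
so x = [3; 2, 1, 5].
Convergents (p_i = a_i*p_{i-1} + p_{i-2}, q_i = a_i*q_{i-1} + q_{i-2} with p_{-2}=0, p_{-1}=1, q_{-2}=1, q_{-1}=0), until the denominator exceeds 14:
  i=0: a_0=3, p_0 = 3*1 + 0 = 3, q_0 = 3*0 + 1 = 1.
  i=1: a_1=2, p_1 = 2*3 + 1 = 7, q_1 = 2*1 + 0 = 2.
  i=2: a_2=1, p_2 = 1*7 + 3 = 10, q_2 = 1*2 + 1 = 3.
  i=3: a_3=5, p_3 = 5*10 + 7 = 57, q_3 = 5*3 + 2 = 17.
q_3 = 17 > 14, so the last convergent with denominator <= 14 is p_2/q_2 = 10/3.
The closest fraction with denominator <= 14 is either p_2/q_2 or the intermediate fraction (k*p_2 + p_1)/(k*q_2 + q_1) with the largest k >= 1 whose denominator stays <= 14; these approach x as k grows, and every other convergent or intermediate fraction in range is farther away.
Largest k: floor((14 - q_1)/q_2) = floor((14 - 2)/3) = 4.
That gives (4*10 + 7)/(4*3 + 2) = 47/14.
Compare the errors: |x - 10/3| = |57*3 - 10*17|/(17*3) = 1/51, and |x - 47/14| = |57*14 - 47*17|/(17*14) = 1/238.
Cross-multiplying, 1*51 = 51 < 238 = 1*238, so 1/238 is smaller: the intermediate fraction 47/14 is closer to x than 10/3.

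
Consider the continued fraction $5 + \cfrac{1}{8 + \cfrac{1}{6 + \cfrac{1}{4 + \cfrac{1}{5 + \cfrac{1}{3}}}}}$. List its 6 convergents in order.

Using the convergent recurrence p_i = a_i*p_{i-1} + p_{i-2}, q_i = a_i*q_{i-1} + q_{i-2} with p_{-2}=0, p_{-1}=1, q_{-2}=1, q_{-1}=0:
  i=0: a_0=5, p_0 = 5*1 + 0 = 5, q_0 = 5*0 + 1 = 1.
  i=1: a_1=8, p_1 = 8*5 + 1 = 41, q_1 = 8*1 + 0 = 8.
  i=2: a_2=6, p_2 = 6*41 + 5 = 251, q_2 = 6*8 + 1 = 49.
  i=3: a_3=4, p_3 = 4*251 + 41 = 1045, q_3 = 4*49 + 8 = 204.
  i=4: a_4=5, p_4 = 5*1045 + 251 = 5476, q_4 = 5*204 + 49 = 1069.
  i=5: a_5=3, p_5 = 3*5476 + 1045 = 17473, q_5 = 3*1069 + 204 = 3411.

5/1, 41/8, 251/49, 1045/204, 5476/1069, 17473/3411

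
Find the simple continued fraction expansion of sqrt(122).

Write x_i = (sqrt(122) + m_i)/d_i with (m_0, d_0) = (0, 1). a_0 = floor(sqrt(122)) = 11, since 11^2 = 121 <= 122 < 144 = 12^2.
Iterate m_{i+1} = d_i*a_i - m_i, d_{i+1} = (122 - m_{i+1}^2)/d_i, a_{i+1} = floor((a_0 + m_{i+1})/d_{i+1}):
  m_1 = 1*11 - 0 = 11, d_1 = (122 - 11^2)/1 = 1/1 = 1, a_1 = floor((11 + 11)/1) = 22.
  m_2 = 1*22 - 11 = 11, d_2 = (122 - 11^2)/1 = 1/1 = 1: (m_2, d_2) = (m_1, d_1) = (11, 1), so from here the quotient a_1 repeats; the period length is 1.
Hence the expansion of sqrt(122) is a_0 = 11 followed by the repeating block 22 (period 1).

[11; (22)]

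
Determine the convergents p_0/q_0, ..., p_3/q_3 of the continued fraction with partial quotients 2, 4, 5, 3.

Using the convergent recurrence p_i = a_i*p_{i-1} + p_{i-2}, q_i = a_i*q_{i-1} + q_{i-2} with p_{-2}=0, p_{-1}=1, q_{-2}=1, q_{-1}=0:
  i=0: a_0=2, p_0 = 2*1 + 0 = 2, q_0 = 2*0 + 1 = 1.
  i=1: a_1=4, p_1 = 4*2 + 1 = 9, q_1 = 4*1 + 0 = 4.
  i=2: a_2=5, p_2 = 5*9 + 2 = 47, q_2 = 5*4 + 1 = 21.
  i=3: a_3=3, p_3 = 3*47 + 9 = 150, q_3 = 3*21 + 4 = 67.

2/1, 9/4, 47/21, 150/67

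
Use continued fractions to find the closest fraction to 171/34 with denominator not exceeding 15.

5/1

Expand x = 171/34 as a continued fraction with the Euclidean algorithm:
  171 = 5*34 + 1, so a_0 = 5.
  34 = 34*1 + 0, so a_1 = 34.
so x = [5; 34].
Convergents (p_i = a_i*p_{i-1} + p_{i-2}, q_i = a_i*q_{i-1} + q_{i-2} with p_{-2}=0, p_{-1}=1, q_{-2}=1, q_{-1}=0), until the denominator exceeds 15:
  i=0: a_0=5, p_0 = 5*1 + 0 = 5, q_0 = 5*0 + 1 = 1.
  i=1: a_1=34, p_1 = 34*5 + 1 = 171, q_1 = 34*1 + 0 = 34.
q_1 = 34 > 15, so the last convergent with denominator <= 15 is p_0/q_0 = 5/1.
The closest fraction with denominator <= 15 is either p_0/q_0 or the intermediate fraction (k*p_0 + p_{-1})/(k*q_0 + q_{-1}) with the largest k >= 1 whose denominator stays <= 15; these approach x as k grows, and every other convergent or intermediate fraction in range is farther away.
Largest k: floor((15 - q_{-1})/q_0) = floor((15 - 0)/1) = 15 (using the seeds p_{-1} = 1, q_{-1} = 0).
That gives (15*5 + 1)/(15*1 + 0) = 76/15.
Compare the errors: |x - 5/1| = |171*1 - 5*34|/(34*1) = 1/34, and |x - 76/15| = |171*15 - 76*34|/(34*15) = 19/510.
Cross-multiplying, 1*510 = 510 < 646 = 19*34, so 1/34 is smaller: the convergent 5/1 is closer to x than 76/15.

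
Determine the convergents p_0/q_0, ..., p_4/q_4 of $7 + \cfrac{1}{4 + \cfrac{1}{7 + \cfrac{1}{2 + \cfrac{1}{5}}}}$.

7/1, 29/4, 210/29, 449/62, 2455/339

Using the convergent recurrence p_i = a_i*p_{i-1} + p_{i-2}, q_i = a_i*q_{i-1} + q_{i-2} with p_{-2}=0, p_{-1}=1, q_{-2}=1, q_{-1}=0:
  i=0: a_0=7, p_0 = 7*1 + 0 = 7, q_0 = 7*0 + 1 = 1.
  i=1: a_1=4, p_1 = 4*7 + 1 = 29, q_1 = 4*1 + 0 = 4.
  i=2: a_2=7, p_2 = 7*29 + 7 = 210, q_2 = 7*4 + 1 = 29.
  i=3: a_3=2, p_3 = 2*210 + 29 = 449, q_3 = 2*29 + 4 = 62.
  i=4: a_4=5, p_4 = 5*449 + 210 = 2455, q_4 = 5*62 + 29 = 339.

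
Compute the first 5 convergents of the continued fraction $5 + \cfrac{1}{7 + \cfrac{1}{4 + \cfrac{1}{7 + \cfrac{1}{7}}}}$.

5/1, 36/7, 149/29, 1079/210, 7702/1499

Using the convergent recurrence p_i = a_i*p_{i-1} + p_{i-2}, q_i = a_i*q_{i-1} + q_{i-2} with p_{-2}=0, p_{-1}=1, q_{-2}=1, q_{-1}=0:
  i=0: a_0=5, p_0 = 5*1 + 0 = 5, q_0 = 5*0 + 1 = 1.
  i=1: a_1=7, p_1 = 7*5 + 1 = 36, q_1 = 7*1 + 0 = 7.
  i=2: a_2=4, p_2 = 4*36 + 5 = 149, q_2 = 4*7 + 1 = 29.
  i=3: a_3=7, p_3 = 7*149 + 36 = 1079, q_3 = 7*29 + 7 = 210.
  i=4: a_4=7, p_4 = 7*1079 + 149 = 7702, q_4 = 7*210 + 29 = 1499.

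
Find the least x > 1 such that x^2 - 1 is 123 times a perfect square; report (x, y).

First expand sqrt(123) as a continued fraction. With x_i = (sqrt(123) + m_i)/d_i and (m_0, d_0) = (0, 1): a_0 = floor(sqrt(123)) = 11, since 11^2 = 121 <= 123 < 144 = 12^2.
Iterate m_{i+1} = d_i*a_i - m_i, d_{i+1} = (123 - m_{i+1}^2)/d_i, a_{i+1} = floor((a_0 + m_{i+1})/d_{i+1}):
  m_1 = 1*11 - 0 = 11, d_1 = (123 - 11^2)/1 = 2/1 = 2, a_1 = floor((11 + 11)/2) = 11.
  m_2 = 2*11 - 11 = 11, d_2 = (123 - 11^2)/2 = 2/2 = 1, a_2 = floor((11 + 11)/1) = 22.
  m_3 = 1*22 - 11 = 11, d_3 = (123 - 11^2)/1 = 2/1 = 2: (m_3, d_3) = (m_1, d_1) = (11, 2), so from here the quotients repeat a_1, a_2; the period length is 2.
So sqrt(123) = [11; (11, 22)] with period length k = 2.
k is even, so the fundamental solution of x^2 - 123y^2 = 1 is (p_{k-1}, q_{k-1}) = (p_1, q_1); compute convergents through index 1.
Convergents (p_i = a_i*p_{i-1} + p_{i-2}, q_i = a_i*q_{i-1} + q_{i-2} with p_{-2}=0, p_{-1}=1, q_{-2}=1, q_{-1}=0):
  i=0: a_0=11, p_0 = 11*1 + 0 = 11, q_0 = 11*0 + 1 = 1.
  i=1: a_1=11, p_1 = 11*11 + 1 = 122, q_1 = 11*1 + 0 = 11.
Check: 122^2 - 123*11^2 = 14884 - 14883 = 1, so (x, y) = (122, 11) solves the equation, and by the theorem it is the least positive solution.

(x, y) = (122, 11)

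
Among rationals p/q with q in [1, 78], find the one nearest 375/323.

65/56

Expand x = 375/323 as a continued fraction with the Euclidean algorithm:
  375 = 1*323 + 52, so a_0 = 1.
  323 = 6*52 + 11, so a_1 = 6.
  52 = 4*11 + 8, so a_2 = 4.
  11 = 1*8 + 3, so a_3 = 1.
  8 = 2*3 + 2, so a_4 = 2.
  3 = 1*2 + 1, so a_5 = 1.
  2 = 2*1 + 0, so a_6 = 2.
so x = [1; 6, 4, 1, 2, 1, 2].
Convergents (p_i = a_i*p_{i-1} + p_{i-2}, q_i = a_i*q_{i-1} + q_{i-2} with p_{-2}=0, p_{-1}=1, q_{-2}=1, q_{-1}=0), until the denominator exceeds 78:
  i=0: a_0=1, p_0 = 1*1 + 0 = 1, q_0 = 1*0 + 1 = 1.
  i=1: a_1=6, p_1 = 6*1 + 1 = 7, q_1 = 6*1 + 0 = 6.
  i=2: a_2=4, p_2 = 4*7 + 1 = 29, q_2 = 4*6 + 1 = 25.
  i=3: a_3=1, p_3 = 1*29 + 7 = 36, q_3 = 1*25 + 6 = 31.
  i=4: a_4=2, p_4 = 2*36 + 29 = 101, q_4 = 2*31 + 25 = 87.
q_4 = 87 > 78, so the last convergent with denominator <= 78 is p_3/q_3 = 36/31.
The closest fraction with denominator <= 78 is either p_3/q_3 or the intermediate fraction (k*p_3 + p_2)/(k*q_3 + q_2) with the largest k >= 1 whose denominator stays <= 78; these approach x as k grows, and every other convergent or intermediate fraction in range is farther away.
Largest k: floor((78 - q_2)/q_3) = floor((78 - 25)/31) = 1.
That gives (1*36 + 29)/(1*31 + 25) = 65/56.
Compare the errors: |x - 36/31| = |375*31 - 36*323|/(323*31) = 3/10013, and |x - 65/56| = |375*56 - 65*323|/(323*56) = 5/18088.
Cross-multiplying, 5*10013 = 50065 < 54264 = 3*18088, so 5/18088 is smaller: the intermediate fraction 65/56 is closer to x than 36/31.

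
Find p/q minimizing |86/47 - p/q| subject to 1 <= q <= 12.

11/6

Expand x = 86/47 as a continued fraction with the Euclidean algorithm:
  86 = 1*47 + 39, so a_0 = 1.
  47 = 1*39 + 8, so a_1 = 1.
  39 = 4*8 + 7, so a_2 = 4.
  8 = 1*7 + 1, so a_3 = 1.
  7 = 7*1 + 0, so a_4 = 7.
so x = [1; 1, 4, 1, 7].
Convergents (p_i = a_i*p_{i-1} + p_{i-2}, q_i = a_i*q_{i-1} + q_{i-2} with p_{-2}=0, p_{-1}=1, q_{-2}=1, q_{-1}=0), until the denominator exceeds 12:
  i=0: a_0=1, p_0 = 1*1 + 0 = 1, q_0 = 1*0 + 1 = 1.
  i=1: a_1=1, p_1 = 1*1 + 1 = 2, q_1 = 1*1 + 0 = 1.
  i=2: a_2=4, p_2 = 4*2 + 1 = 9, q_2 = 4*1 + 1 = 5.
  i=3: a_3=1, p_3 = 1*9 + 2 = 11, q_3 = 1*5 + 1 = 6.
  i=4: a_4=7, p_4 = 7*11 + 9 = 86, q_4 = 7*6 + 5 = 47.
q_4 = 47 > 12, so the last convergent with denominator <= 12 is p_3/q_3 = 11/6.
The closest fraction with denominator <= 12 is either p_3/q_3 or the intermediate fraction (k*p_3 + p_2)/(k*q_3 + q_2) with the largest k >= 1 whose denominator stays <= 12; these approach x as k grows, and every other convergent or intermediate fraction in range is farther away.
Largest k: floor((12 - q_2)/q_3) = floor((12 - 5)/6) = 1.
That gives (1*11 + 9)/(1*6 + 5) = 20/11.
Compare the errors: |x - 11/6| = |86*6 - 11*47|/(47*6) = 1/282, and |x - 20/11| = |86*11 - 20*47|/(47*11) = 6/517.
Cross-multiplying, 1*517 = 517 < 1692 = 6*282, so 1/282 is smaller: the convergent 11/6 is closer to x than 20/11.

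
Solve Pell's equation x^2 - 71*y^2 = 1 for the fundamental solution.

First expand sqrt(71) as a continued fraction. With x_i = (sqrt(71) + m_i)/d_i and (m_0, d_0) = (0, 1): a_0 = floor(sqrt(71)) = 8, since 8^2 = 64 <= 71 < 81 = 9^2.
Iterate m_{i+1} = d_i*a_i - m_i, d_{i+1} = (71 - m_{i+1}^2)/d_i, a_{i+1} = floor((a_0 + m_{i+1})/d_{i+1}):
  m_1 = 1*8 - 0 = 8, d_1 = (71 - 8^2)/1 = 7/1 = 7, a_1 = floor((8 + 8)/7) = 2.
  m_2 = 7*2 - 8 = 6, d_2 = (71 - 6^2)/7 = 35/7 = 5, a_2 = floor((8 + 6)/5) = 2.
  m_3 = 5*2 - 6 = 4, d_3 = (71 - 4^2)/5 = 55/5 = 11, a_3 = floor((8 + 4)/11) = 1.
  m_4 = 11*1 - 4 = 7, d_4 = (71 - 7^2)/11 = 22/11 = 2, a_4 = floor((8 + 7)/2) = 7.
  m_5 = 2*7 - 7 = 7, d_5 = (71 - 7^2)/2 = 22/2 = 11, a_5 = floor((8 + 7)/11) = 1.
  m_6 = 11*1 - 7 = 4, d_6 = (71 - 4^2)/11 = 55/11 = 5, a_6 = floor((8 + 4)/5) = 2.
  m_7 = 5*2 - 4 = 6, d_7 = (71 - 6^2)/5 = 35/5 = 7, a_7 = floor((8 + 6)/7) = 2.
  m_8 = 7*2 - 6 = 8, d_8 = (71 - 8^2)/7 = 7/7 = 1, a_8 = floor((8 + 8)/1) = 16.
  m_9 = 1*16 - 8 = 8, d_9 = (71 - 8^2)/1 = 7/1 = 7: (m_9, d_9) = (m_1, d_1) = (8, 7), so from here the quotients repeat a_1, ..., a_8; the period length is 8.
So sqrt(71) = [8; (2, 2, 1, 7, 1, 2, 2, 16)] with period length k = 8.
k is even, so the fundamental solution of x^2 - 71y^2 = 1 is (p_{k-1}, q_{k-1}) = (p_7, q_7); compute convergents through index 7.
Convergents (p_i = a_i*p_{i-1} + p_{i-2}, q_i = a_i*q_{i-1} + q_{i-2} with p_{-2}=0, p_{-1}=1, q_{-2}=1, q_{-1}=0):
  i=0: a_0=8, p_0 = 8*1 + 0 = 8, q_0 = 8*0 + 1 = 1.
  i=1: a_1=2, p_1 = 2*8 + 1 = 17, q_1 = 2*1 + 0 = 2.
  i=2: a_2=2, p_2 = 2*17 + 8 = 42, q_2 = 2*2 + 1 = 5.
  i=3: a_3=1, p_3 = 1*42 + 17 = 59, q_3 = 1*5 + 2 = 7.
  i=4: a_4=7, p_4 = 7*59 + 42 = 455, q_4 = 7*7 + 5 = 54.
  i=5: a_5=1, p_5 = 1*455 + 59 = 514, q_5 = 1*54 + 7 = 61.
  i=6: a_6=2, p_6 = 2*514 + 455 = 1483, q_6 = 2*61 + 54 = 176.
  i=7: a_7=2, p_7 = 2*1483 + 514 = 3480, q_7 = 2*176 + 61 = 413.
Check: 3480^2 - 71*413^2 = 12110400 - 12110399 = 1, so (x, y) = (3480, 413) solves the equation, and by the theorem it is the least positive solution.

(x, y) = (3480, 413)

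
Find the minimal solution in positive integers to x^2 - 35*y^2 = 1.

(x, y) = (6, 1)

First expand sqrt(35) as a continued fraction. With x_i = (sqrt(35) + m_i)/d_i and (m_0, d_0) = (0, 1): a_0 = floor(sqrt(35)) = 5, since 5^2 = 25 <= 35 < 36 = 6^2.
Iterate m_{i+1} = d_i*a_i - m_i, d_{i+1} = (35 - m_{i+1}^2)/d_i, a_{i+1} = floor((a_0 + m_{i+1})/d_{i+1}):
  m_1 = 1*5 - 0 = 5, d_1 = (35 - 5^2)/1 = 10/1 = 10, a_1 = floor((5 + 5)/10) = 1.
  m_2 = 10*1 - 5 = 5, d_2 = (35 - 5^2)/10 = 10/10 = 1, a_2 = floor((5 + 5)/1) = 10.
  m_3 = 1*10 - 5 = 5, d_3 = (35 - 5^2)/1 = 10/1 = 10: (m_3, d_3) = (m_1, d_1) = (5, 10), so from here the quotients repeat a_1, a_2; the period length is 2.
So sqrt(35) = [5; (1, 10)] with period length k = 2.
k is even, so the fundamental solution of x^2 - 35y^2 = 1 is (p_{k-1}, q_{k-1}) = (p_1, q_1); compute convergents through index 1.
Convergents (p_i = a_i*p_{i-1} + p_{i-2}, q_i = a_i*q_{i-1} + q_{i-2} with p_{-2}=0, p_{-1}=1, q_{-2}=1, q_{-1}=0):
  i=0: a_0=5, p_0 = 5*1 + 0 = 5, q_0 = 5*0 + 1 = 1.
  i=1: a_1=1, p_1 = 1*5 + 1 = 6, q_1 = 1*1 + 0 = 1.
Check: 6^2 - 35*1^2 = 36 - 35 = 1, so (x, y) = (6, 1) solves the equation, and by the theorem it is the least positive solution.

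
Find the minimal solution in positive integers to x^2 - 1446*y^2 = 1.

(x, y) = (1445, 38)

First expand sqrt(1446) as a continued fraction. With x_i = (sqrt(1446) + m_i)/d_i and (m_0, d_0) = (0, 1): a_0 = floor(sqrt(1446)) = 38, since 38^2 = 1444 <= 1446 < 1521 = 39^2.
Iterate m_{i+1} = d_i*a_i - m_i, d_{i+1} = (1446 - m_{i+1}^2)/d_i, a_{i+1} = floor((a_0 + m_{i+1})/d_{i+1}):
  m_1 = 1*38 - 0 = 38, d_1 = (1446 - 38^2)/1 = 2/1 = 2, a_1 = floor((38 + 38)/2) = 38.
  m_2 = 2*38 - 38 = 38, d_2 = (1446 - 38^2)/2 = 2/2 = 1, a_2 = floor((38 + 38)/1) = 76.
  m_3 = 1*76 - 38 = 38, d_3 = (1446 - 38^2)/1 = 2/1 = 2: (m_3, d_3) = (m_1, d_1) = (38, 2), so from here the quotients repeat a_1, a_2; the period length is 2.
So sqrt(1446) = [38; (38, 76)] with period length k = 2.
k is even, so the fundamental solution of x^2 - 1446y^2 = 1 is (p_{k-1}, q_{k-1}) = (p_1, q_1); compute convergents through index 1.
Convergents (p_i = a_i*p_{i-1} + p_{i-2}, q_i = a_i*q_{i-1} + q_{i-2} with p_{-2}=0, p_{-1}=1, q_{-2}=1, q_{-1}=0):
  i=0: a_0=38, p_0 = 38*1 + 0 = 38, q_0 = 38*0 + 1 = 1.
  i=1: a_1=38, p_1 = 38*38 + 1 = 1445, q_1 = 38*1 + 0 = 38.
Check: 1445^2 - 1446*38^2 = 2088025 - 2088024 = 1, so (x, y) = (1445, 38) solves the equation, and by the theorem it is the least positive solution.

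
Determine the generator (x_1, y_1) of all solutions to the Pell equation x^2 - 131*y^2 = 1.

First expand sqrt(131) as a continued fraction. With x_i = (sqrt(131) + m_i)/d_i and (m_0, d_0) = (0, 1): a_0 = floor(sqrt(131)) = 11, since 11^2 = 121 <= 131 < 144 = 12^2.
Iterate m_{i+1} = d_i*a_i - m_i, d_{i+1} = (131 - m_{i+1}^2)/d_i, a_{i+1} = floor((a_0 + m_{i+1})/d_{i+1}):
  m_1 = 1*11 - 0 = 11, d_1 = (131 - 11^2)/1 = 10/1 = 10, a_1 = floor((11 + 11)/10) = 2.
  m_2 = 10*2 - 11 = 9, d_2 = (131 - 9^2)/10 = 50/10 = 5, a_2 = floor((11 + 9)/5) = 4.
  m_3 = 5*4 - 9 = 11, d_3 = (131 - 11^2)/5 = 10/5 = 2, a_3 = floor((11 + 11)/2) = 11.
  m_4 = 2*11 - 11 = 11, d_4 = (131 - 11^2)/2 = 10/2 = 5, a_4 = floor((11 + 11)/5) = 4.
  m_5 = 5*4 - 11 = 9, d_5 = (131 - 9^2)/5 = 50/5 = 10, a_5 = floor((11 + 9)/10) = 2.
  m_6 = 10*2 - 9 = 11, d_6 = (131 - 11^2)/10 = 10/10 = 1, a_6 = floor((11 + 11)/1) = 22.
  m_7 = 1*22 - 11 = 11, d_7 = (131 - 11^2)/1 = 10/1 = 10: (m_7, d_7) = (m_1, d_1) = (11, 10), so from here the quotients repeat a_1, ..., a_6; the period length is 6.
So sqrt(131) = [11; (2, 4, 11, 4, 2, 22)] with period length k = 6.
k is even, so the fundamental solution of x^2 - 131y^2 = 1 is (p_{k-1}, q_{k-1}) = (p_5, q_5); compute convergents through index 5.
Convergents (p_i = a_i*p_{i-1} + p_{i-2}, q_i = a_i*q_{i-1} + q_{i-2} with p_{-2}=0, p_{-1}=1, q_{-2}=1, q_{-1}=0):
  i=0: a_0=11, p_0 = 11*1 + 0 = 11, q_0 = 11*0 + 1 = 1.
  i=1: a_1=2, p_1 = 2*11 + 1 = 23, q_1 = 2*1 + 0 = 2.
  i=2: a_2=4, p_2 = 4*23 + 11 = 103, q_2 = 4*2 + 1 = 9.
  i=3: a_3=11, p_3 = 11*103 + 23 = 1156, q_3 = 11*9 + 2 = 101.
  i=4: a_4=4, p_4 = 4*1156 + 103 = 4727, q_4 = 4*101 + 9 = 413.
  i=5: a_5=2, p_5 = 2*4727 + 1156 = 10610, q_5 = 2*413 + 101 = 927.
Check: 10610^2 - 131*927^2 = 112572100 - 112572099 = 1, so (x, y) = (10610, 927) solves the equation, and by the theorem it is the least positive solution.

(x, y) = (10610, 927)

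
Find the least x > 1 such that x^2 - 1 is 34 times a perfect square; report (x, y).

First expand sqrt(34) as a continued fraction. With x_i = (sqrt(34) + m_i)/d_i and (m_0, d_0) = (0, 1): a_0 = floor(sqrt(34)) = 5, since 5^2 = 25 <= 34 < 36 = 6^2.
Iterate m_{i+1} = d_i*a_i - m_i, d_{i+1} = (34 - m_{i+1}^2)/d_i, a_{i+1} = floor((a_0 + m_{i+1})/d_{i+1}):
  m_1 = 1*5 - 0 = 5, d_1 = (34 - 5^2)/1 = 9/1 = 9, a_1 = floor((5 + 5)/9) = 1.
  m_2 = 9*1 - 5 = 4, d_2 = (34 - 4^2)/9 = 18/9 = 2, a_2 = floor((5 + 4)/2) = 4.
  m_3 = 2*4 - 4 = 4, d_3 = (34 - 4^2)/2 = 18/2 = 9, a_3 = floor((5 + 4)/9) = 1.
  m_4 = 9*1 - 4 = 5, d_4 = (34 - 5^2)/9 = 9/9 = 1, a_4 = floor((5 + 5)/1) = 10.
  m_5 = 1*10 - 5 = 5, d_5 = (34 - 5^2)/1 = 9/1 = 9: (m_5, d_5) = (m_1, d_1) = (5, 9), so from here the quotients repeat a_1, ..., a_4; the period length is 4.
So sqrt(34) = [5; (1, 4, 1, 10)] with period length k = 4.
k is even, so the fundamental solution of x^2 - 34y^2 = 1 is (p_{k-1}, q_{k-1}) = (p_3, q_3); compute convergents through index 3.
Convergents (p_i = a_i*p_{i-1} + p_{i-2}, q_i = a_i*q_{i-1} + q_{i-2} with p_{-2}=0, p_{-1}=1, q_{-2}=1, q_{-1}=0):
  i=0: a_0=5, p_0 = 5*1 + 0 = 5, q_0 = 5*0 + 1 = 1.
  i=1: a_1=1, p_1 = 1*5 + 1 = 6, q_1 = 1*1 + 0 = 1.
  i=2: a_2=4, p_2 = 4*6 + 5 = 29, q_2 = 4*1 + 1 = 5.
  i=3: a_3=1, p_3 = 1*29 + 6 = 35, q_3 = 1*5 + 1 = 6.
Check: 35^2 - 34*6^2 = 1225 - 1224 = 1, so (x, y) = (35, 6) solves the equation, and by the theorem it is the least positive solution.

(x, y) = (35, 6)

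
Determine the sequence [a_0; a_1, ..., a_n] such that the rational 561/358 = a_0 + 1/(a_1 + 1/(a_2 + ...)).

[1; 1, 1, 3, 4, 2, 1, 3]

Run the Euclidean algorithm on 561 and 358; the successive quotients are the partial quotients a_0, a_1, ... (each step inverts the fractional part left over by the previous one):
  561 = 1*358 + 203, so a_0 = 1.
  358 = 1*203 + 155, so a_1 = 1.
  203 = 1*155 + 48, so a_2 = 1.
  155 = 3*48 + 11, so a_3 = 3.
  48 = 4*11 + 4, so a_4 = 4.
  11 = 2*4 + 3, so a_5 = 2.
  4 = 1*3 + 1, so a_6 = 1.
  3 = 3*1 + 0, so a_7 = 3.
The remainder reaches 0 after 8 divisions, so the expansion has 8 partial quotients, read off in order.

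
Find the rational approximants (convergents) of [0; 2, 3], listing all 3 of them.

0/1, 1/2, 3/7

Using the convergent recurrence p_i = a_i*p_{i-1} + p_{i-2}, q_i = a_i*q_{i-1} + q_{i-2} with p_{-2}=0, p_{-1}=1, q_{-2}=1, q_{-1}=0:
  i=0: a_0=0, p_0 = 0*1 + 0 = 0, q_0 = 0*0 + 1 = 1.
  i=1: a_1=2, p_1 = 2*0 + 1 = 1, q_1 = 2*1 + 0 = 2.
  i=2: a_2=3, p_2 = 3*1 + 0 = 3, q_2 = 3*2 + 1 = 7.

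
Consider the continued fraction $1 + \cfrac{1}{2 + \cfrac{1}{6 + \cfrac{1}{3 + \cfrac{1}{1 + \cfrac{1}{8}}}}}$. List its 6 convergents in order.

Using the convergent recurrence p_i = a_i*p_{i-1} + p_{i-2}, q_i = a_i*q_{i-1} + q_{i-2} with p_{-2}=0, p_{-1}=1, q_{-2}=1, q_{-1}=0:
  i=0: a_0=1, p_0 = 1*1 + 0 = 1, q_0 = 1*0 + 1 = 1.
  i=1: a_1=2, p_1 = 2*1 + 1 = 3, q_1 = 2*1 + 0 = 2.
  i=2: a_2=6, p_2 = 6*3 + 1 = 19, q_2 = 6*2 + 1 = 13.
  i=3: a_3=3, p_3 = 3*19 + 3 = 60, q_3 = 3*13 + 2 = 41.
  i=4: a_4=1, p_4 = 1*60 + 19 = 79, q_4 = 1*41 + 13 = 54.
  i=5: a_5=8, p_5 = 8*79 + 60 = 692, q_5 = 8*54 + 41 = 473.

1/1, 3/2, 19/13, 60/41, 79/54, 692/473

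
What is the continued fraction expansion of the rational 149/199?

[0; 1, 2, 1, 49]

Run the Euclidean algorithm on 149 and 199; the successive quotients are the partial quotients a_0, a_1, ... (each step inverts the fractional part left over by the previous one):
  149 = 0*199 + 149, so a_0 = 0.
  199 = 1*149 + 50, so a_1 = 1.
  149 = 2*50 + 49, so a_2 = 2.
  50 = 1*49 + 1, so a_3 = 1.
  49 = 49*1 + 0, so a_4 = 49.
The remainder reaches 0 after 5 divisions, so the expansion has 5 partial quotients, read off in order.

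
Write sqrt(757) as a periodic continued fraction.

[27; (1, 1, 17, 1, 5, 5, 1, 17, 1, 1, 54)]

Write x_i = (sqrt(757) + m_i)/d_i with (m_0, d_0) = (0, 1). a_0 = floor(sqrt(757)) = 27, since 27^2 = 729 <= 757 < 784 = 28^2.
Iterate m_{i+1} = d_i*a_i - m_i, d_{i+1} = (757 - m_{i+1}^2)/d_i, a_{i+1} = floor((a_0 + m_{i+1})/d_{i+1}):
  m_1 = 1*27 - 0 = 27, d_1 = (757 - 27^2)/1 = 28/1 = 28, a_1 = floor((27 + 27)/28) = 1.
  m_2 = 28*1 - 27 = 1, d_2 = (757 - 1^2)/28 = 756/28 = 27, a_2 = floor((27 + 1)/27) = 1.
  m_3 = 27*1 - 1 = 26, d_3 = (757 - 26^2)/27 = 81/27 = 3, a_3 = floor((27 + 26)/3) = 17.
  m_4 = 3*17 - 26 = 25, d_4 = (757 - 25^2)/3 = 132/3 = 44, a_4 = floor((27 + 25)/44) = 1.
  m_5 = 44*1 - 25 = 19, d_5 = (757 - 19^2)/44 = 396/44 = 9, a_5 = floor((27 + 19)/9) = 5.
  m_6 = 9*5 - 19 = 26, d_6 = (757 - 26^2)/9 = 81/9 = 9, a_6 = floor((27 + 26)/9) = 5.
  m_7 = 9*5 - 26 = 19, d_7 = (757 - 19^2)/9 = 396/9 = 44, a_7 = floor((27 + 19)/44) = 1.
  m_8 = 44*1 - 19 = 25, d_8 = (757 - 25^2)/44 = 132/44 = 3, a_8 = floor((27 + 25)/3) = 17.
  m_9 = 3*17 - 25 = 26, d_9 = (757 - 26^2)/3 = 81/3 = 27, a_9 = floor((27 + 26)/27) = 1.
  m_10 = 27*1 - 26 = 1, d_10 = (757 - 1^2)/27 = 756/27 = 28, a_10 = floor((27 + 1)/28) = 1.
  m_11 = 28*1 - 1 = 27, d_11 = (757 - 27^2)/28 = 28/28 = 1, a_11 = floor((27 + 27)/1) = 54.
  m_12 = 1*54 - 27 = 27, d_12 = (757 - 27^2)/1 = 28/1 = 28: (m_12, d_12) = (m_1, d_1) = (27, 28), so from here the quotients repeat a_1, ..., a_11; the period length is 11.
Hence the expansion of sqrt(757) is a_0 = 27 followed by the repeating block 1, 1, 17, 1, 5, 5, 1, 17, 1, 1, 54 (period 11).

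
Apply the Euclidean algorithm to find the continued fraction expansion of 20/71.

[0; 3, 1, 1, 4, 2]

Run the Euclidean algorithm on 20 and 71; the successive quotients are the partial quotients a_0, a_1, ... (each step inverts the fractional part left over by the previous one):
  20 = 0*71 + 20, so a_0 = 0.
  71 = 3*20 + 11, so a_1 = 3.
  20 = 1*11 + 9, so a_2 = 1.
  11 = 1*9 + 2, so a_3 = 1.
  9 = 4*2 + 1, so a_4 = 4.
  2 = 2*1 + 0, so a_5 = 2.
The remainder reaches 0 after 6 divisions, so the expansion has 6 partial quotients, read off in order.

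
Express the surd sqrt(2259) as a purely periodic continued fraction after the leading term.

Write x_i = (sqrt(2259) + m_i)/d_i with (m_0, d_0) = (0, 1). a_0 = floor(sqrt(2259)) = 47, since 47^2 = 2209 <= 2259 < 2304 = 48^2.
Iterate m_{i+1} = d_i*a_i - m_i, d_{i+1} = (2259 - m_{i+1}^2)/d_i, a_{i+1} = floor((a_0 + m_{i+1})/d_{i+1}):
  m_1 = 1*47 - 0 = 47, d_1 = (2259 - 47^2)/1 = 50/1 = 50, a_1 = floor((47 + 47)/50) = 1.
  m_2 = 50*1 - 47 = 3, d_2 = (2259 - 3^2)/50 = 2250/50 = 45, a_2 = floor((47 + 3)/45) = 1.
  m_3 = 45*1 - 3 = 42, d_3 = (2259 - 42^2)/45 = 495/45 = 11, a_3 = floor((47 + 42)/11) = 8.
  m_4 = 11*8 - 42 = 46, d_4 = (2259 - 46^2)/11 = 143/11 = 13, a_4 = floor((47 + 46)/13) = 7.
  m_5 = 13*7 - 46 = 45, d_5 = (2259 - 45^2)/13 = 234/13 = 18, a_5 = floor((47 + 45)/18) = 5.
  m_6 = 18*5 - 45 = 45, d_6 = (2259 - 45^2)/18 = 234/18 = 13, a_6 = floor((47 + 45)/13) = 7.
  m_7 = 13*7 - 45 = 46, d_7 = (2259 - 46^2)/13 = 143/13 = 11, a_7 = floor((47 + 46)/11) = 8.
  m_8 = 11*8 - 46 = 42, d_8 = (2259 - 42^2)/11 = 495/11 = 45, a_8 = floor((47 + 42)/45) = 1.
  m_9 = 45*1 - 42 = 3, d_9 = (2259 - 3^2)/45 = 2250/45 = 50, a_9 = floor((47 + 3)/50) = 1.
  m_10 = 50*1 - 3 = 47, d_10 = (2259 - 47^2)/50 = 50/50 = 1, a_10 = floor((47 + 47)/1) = 94.
  m_11 = 1*94 - 47 = 47, d_11 = (2259 - 47^2)/1 = 50/1 = 50: (m_11, d_11) = (m_1, d_1) = (47, 50), so from here the quotients repeat a_1, ..., a_10; the period length is 10.
Hence the expansion of sqrt(2259) is a_0 = 47 followed by the repeating block 1, 1, 8, 7, 5, 7, 8, 1, 1, 94 (period 10).

[47; (1, 1, 8, 7, 5, 7, 8, 1, 1, 94)]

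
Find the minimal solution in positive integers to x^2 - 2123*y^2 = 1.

(x, y) = (62078642, 1347309)

First expand sqrt(2123) as a continued fraction. With x_i = (sqrt(2123) + m_i)/d_i and (m_0, d_0) = (0, 1): a_0 = floor(sqrt(2123)) = 46, since 46^2 = 2116 <= 2123 < 2209 = 47^2.
Iterate m_{i+1} = d_i*a_i - m_i, d_{i+1} = (2123 - m_{i+1}^2)/d_i, a_{i+1} = floor((a_0 + m_{i+1})/d_{i+1}):
  m_1 = 1*46 - 0 = 46, d_1 = (2123 - 46^2)/1 = 7/1 = 7, a_1 = floor((46 + 46)/7) = 13.
  m_2 = 7*13 - 46 = 45, d_2 = (2123 - 45^2)/7 = 98/7 = 14, a_2 = floor((46 + 45)/14) = 6.
  m_3 = 14*6 - 45 = 39, d_3 = (2123 - 39^2)/14 = 602/14 = 43, a_3 = floor((46 + 39)/43) = 1.
  m_4 = 43*1 - 39 = 4, d_4 = (2123 - 4^2)/43 = 2107/43 = 49, a_4 = floor((46 + 4)/49) = 1.
  m_5 = 49*1 - 4 = 45, d_5 = (2123 - 45^2)/49 = 98/49 = 2, a_5 = floor((46 + 45)/2) = 45.
  m_6 = 2*45 - 45 = 45, d_6 = (2123 - 45^2)/2 = 98/2 = 49, a_6 = floor((46 + 45)/49) = 1.
  m_7 = 49*1 - 45 = 4, d_7 = (2123 - 4^2)/49 = 2107/49 = 43, a_7 = floor((46 + 4)/43) = 1.
  m_8 = 43*1 - 4 = 39, d_8 = (2123 - 39^2)/43 = 602/43 = 14, a_8 = floor((46 + 39)/14) = 6.
  m_9 = 14*6 - 39 = 45, d_9 = (2123 - 45^2)/14 = 98/14 = 7, a_9 = floor((46 + 45)/7) = 13.
  m_10 = 7*13 - 45 = 46, d_10 = (2123 - 46^2)/7 = 7/7 = 1, a_10 = floor((46 + 46)/1) = 92.
  m_11 = 1*92 - 46 = 46, d_11 = (2123 - 46^2)/1 = 7/1 = 7: (m_11, d_11) = (m_1, d_1) = (46, 7), so from here the quotients repeat a_1, ..., a_10; the period length is 10.
So sqrt(2123) = [46; (13, 6, 1, 1, 45, 1, 1, 6, 13, 92)] with period length k = 10.
k is even, so the fundamental solution of x^2 - 2123y^2 = 1 is (p_{k-1}, q_{k-1}) = (p_9, q_9); compute convergents through index 9.
Convergents (p_i = a_i*p_{i-1} + p_{i-2}, q_i = a_i*q_{i-1} + q_{i-2} with p_{-2}=0, p_{-1}=1, q_{-2}=1, q_{-1}=0):
  i=0: a_0=46, p_0 = 46*1 + 0 = 46, q_0 = 46*0 + 1 = 1.
  i=1: a_1=13, p_1 = 13*46 + 1 = 599, q_1 = 13*1 + 0 = 13.
  i=2: a_2=6, p_2 = 6*599 + 46 = 3640, q_2 = 6*13 + 1 = 79.
  i=3: a_3=1, p_3 = 1*3640 + 599 = 4239, q_3 = 1*79 + 13 = 92.
  i=4: a_4=1, p_4 = 1*4239 + 3640 = 7879, q_4 = 1*92 + 79 = 171.
  i=5: a_5=45, p_5 = 45*7879 + 4239 = 358794, q_5 = 45*171 + 92 = 7787.
  i=6: a_6=1, p_6 = 1*358794 + 7879 = 366673, q_6 = 1*7787 + 171 = 7958.
  i=7: a_7=1, p_7 = 1*366673 + 358794 = 725467, q_7 = 1*7958 + 7787 = 15745.
  i=8: a_8=6, p_8 = 6*725467 + 366673 = 4719475, q_8 = 6*15745 + 7958 = 102428.
  i=9: a_9=13, p_9 = 13*4719475 + 725467 = 62078642, q_9 = 13*102428 + 15745 = 1347309.
Check: 62078642^2 - 2123*1347309^2 = 3853757792564164 - 3853757792564163 = 1, so (x, y) = (62078642, 1347309) solves the equation, and by the theorem it is the least positive solution.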